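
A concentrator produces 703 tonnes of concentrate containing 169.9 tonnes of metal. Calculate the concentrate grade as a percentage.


Grade = (metal in concentrate / concentrate mass) * 100
= (169.9 / 703) * 100
= 0.2416785206 * 100
= 24.1679%

24.1679%


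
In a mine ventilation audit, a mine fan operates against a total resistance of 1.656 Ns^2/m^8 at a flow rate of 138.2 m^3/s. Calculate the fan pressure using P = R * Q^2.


Compute Q^2:
Q^2 = 138.2^2 = 19099.24
Compute pressure:
P = R * Q^2 = 1.656 * 19099.24
= 31628.3414 Pa

31628.3414 Pa


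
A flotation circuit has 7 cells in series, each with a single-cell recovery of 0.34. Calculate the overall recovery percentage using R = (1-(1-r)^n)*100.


94.5448%

Complement of single-cell recovery:
1 - r = 1 - 0.34 = 0.66
Raise to power n:
(1 - r)^7 = 0.66^7 = 0.05455160701
Overall recovery:
R = (1 - 0.05455160701) * 100
= 94.5448%


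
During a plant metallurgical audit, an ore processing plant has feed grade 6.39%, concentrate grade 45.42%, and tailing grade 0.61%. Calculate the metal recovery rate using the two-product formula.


91.6852%

Using the two-product formula:
R = 100 * c * (f - t) / (f * (c - t))
Numerator = 100 * 45.42 * (6.39 - 0.61)
= 100 * 45.42 * 5.78
= 26252.76
Denominator = 6.39 * (45.42 - 0.61)
= 6.39 * 44.81
= 286.3359
R = 26252.76 / 286.3359
= 91.6852%


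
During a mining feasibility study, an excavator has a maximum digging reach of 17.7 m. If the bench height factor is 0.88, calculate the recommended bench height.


15.576 m

Bench height = reach * factor
= 17.7 * 0.88
= 15.576 m


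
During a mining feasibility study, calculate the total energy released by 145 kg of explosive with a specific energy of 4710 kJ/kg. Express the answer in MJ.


682.95 MJ

Energy = mass * specific_energy / 1000
= 145 * 4710 / 1000
= 682950 / 1000
= 682.95 MJ


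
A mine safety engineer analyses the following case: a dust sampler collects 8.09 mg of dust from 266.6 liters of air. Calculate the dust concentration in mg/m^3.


30.3451 mg/m^3

Convert liters to m^3: 1 m^3 = 1000 L
Concentration = mass / volume * 1000
= 8.09 / 266.6 * 1000
= 0.03034508627 * 1000
= 30.3451 mg/m^3


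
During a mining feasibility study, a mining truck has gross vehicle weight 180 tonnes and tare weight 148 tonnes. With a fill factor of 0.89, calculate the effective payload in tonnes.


28.48 tonnes

Maximum payload = gross - tare
= 180 - 148 = 32 tonnes
Effective payload = max payload * fill factor
= 32 * 0.89
= 28.48 tonnes


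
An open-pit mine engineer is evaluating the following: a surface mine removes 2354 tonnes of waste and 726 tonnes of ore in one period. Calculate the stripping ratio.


3.2424

Stripping ratio = waste tonnage / ore tonnage
= 2354 / 726
= 3.2424


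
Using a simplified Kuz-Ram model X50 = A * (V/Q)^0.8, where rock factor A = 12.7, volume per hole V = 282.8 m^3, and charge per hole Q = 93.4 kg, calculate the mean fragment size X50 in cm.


Compute V/Q:
V/Q = 282.8 / 93.4 = 3.027837259
Raise to the power 0.8:
(V/Q)^0.8 = 3.027837259^0.8 = 2.426085058
Multiply by A:
X50 = 12.7 * 2.426085058
= 30.8113 cm

30.8113 cm


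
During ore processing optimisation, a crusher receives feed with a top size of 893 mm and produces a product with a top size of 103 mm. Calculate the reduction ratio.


Reduction ratio = feed size / product size
= 893 / 103
= 8.6699

8.6699


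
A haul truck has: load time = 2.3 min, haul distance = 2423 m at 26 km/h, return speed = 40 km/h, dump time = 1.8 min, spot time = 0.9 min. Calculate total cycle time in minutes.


14.226 min

Convert haul speed to m/min: 26 * 1000/60 = 433.3333333 m/min
Haul time = 2423 / 433.3333333 = 5.591538462 min
Convert return speed to m/min: 40 * 1000/60 = 666.6666667 m/min
Return time = 2423 / 666.6666667 = 3.6345 min
Total cycle time:
= 2.3 + 5.591538462 + 1.8 + 3.6345 + 0.9
= 14.226 min


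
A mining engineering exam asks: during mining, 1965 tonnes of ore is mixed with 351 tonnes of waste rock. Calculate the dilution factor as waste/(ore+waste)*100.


Total material = ore + waste
= 1965 + 351 = 2316 tonnes
Dilution = waste / total * 100
= 351 / 2316 * 100
= 0.1515544041 * 100
= 15.1554%

15.1554%


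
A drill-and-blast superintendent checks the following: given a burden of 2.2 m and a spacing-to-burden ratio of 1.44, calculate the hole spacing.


Spacing = burden * ratio
= 2.2 * 1.44
= 3.168 m

3.168 m


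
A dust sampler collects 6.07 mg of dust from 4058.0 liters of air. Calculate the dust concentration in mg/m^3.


1.4958 mg/m^3

Convert liters to m^3: 1 m^3 = 1000 L
Concentration = mass / volume * 1000
= 6.07 / 4058.0 * 1000
= 0.001495810744 * 1000
= 1.4958 mg/m^3


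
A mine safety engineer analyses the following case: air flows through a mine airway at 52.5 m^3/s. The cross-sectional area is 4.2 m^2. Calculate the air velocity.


Velocity = flow rate / cross-sectional area
= 52.5 / 4.2
= 12.5 m/s

12.5 m/s


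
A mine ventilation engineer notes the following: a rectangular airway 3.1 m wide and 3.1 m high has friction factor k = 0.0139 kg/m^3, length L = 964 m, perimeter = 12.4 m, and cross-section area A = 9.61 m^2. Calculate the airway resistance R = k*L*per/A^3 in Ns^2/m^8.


0.1872 Ns^2/m^8

Compute the numerator:
k * L * per = 0.0139 * 964 * 12.4
= 166.15504
Compute the denominator:
A^3 = 9.61^3 = 887.503681
Resistance:
R = 166.15504 / 887.503681
= 0.1872 Ns^2/m^8


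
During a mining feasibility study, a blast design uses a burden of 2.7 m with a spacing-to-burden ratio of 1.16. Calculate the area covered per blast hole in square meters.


8.4564 m^2

First, find the spacing:
Spacing = burden * ratio = 2.7 * 1.16
= 3.132 m
Then, calculate the area:
Area = burden * spacing = 2.7 * 3.132
= 8.4564 m^2


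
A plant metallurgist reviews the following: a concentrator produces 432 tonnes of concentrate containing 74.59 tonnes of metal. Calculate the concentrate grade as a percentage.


17.2662%

Grade = (metal in concentrate / concentrate mass) * 100
= (74.59 / 432) * 100
= 0.172662037 * 100
= 17.2662%


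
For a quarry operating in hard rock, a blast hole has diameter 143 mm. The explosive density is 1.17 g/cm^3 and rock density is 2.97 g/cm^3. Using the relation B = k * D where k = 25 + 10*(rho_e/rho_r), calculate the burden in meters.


First, compute k:
rho_e / rho_r = 1.17 / 2.97 = 0.3939393939
k = 25 + 10 * 0.3939393939 = 28.93939394
Then, compute burden:
B = k * D / 1000 = 28.93939394 * 143 / 1000
= 4138.333333 / 1000
= 4.1383 m

4.1383 m


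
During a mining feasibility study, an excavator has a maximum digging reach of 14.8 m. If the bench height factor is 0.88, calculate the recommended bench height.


Bench height = reach * factor
= 14.8 * 0.88
= 13.024 m

13.024 m


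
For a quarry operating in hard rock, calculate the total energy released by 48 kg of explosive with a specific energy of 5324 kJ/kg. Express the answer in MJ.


255.552 MJ

Energy = mass * specific_energy / 1000
= 48 * 5324 / 1000
= 255552 / 1000
= 255.552 MJ


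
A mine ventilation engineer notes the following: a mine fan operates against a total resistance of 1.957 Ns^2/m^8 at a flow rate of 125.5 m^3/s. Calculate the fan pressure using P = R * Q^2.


Compute Q^2:
Q^2 = 125.5^2 = 15750.25
Compute pressure:
P = R * Q^2 = 1.957 * 15750.25
= 30823.2393 Pa

30823.2393 Pa


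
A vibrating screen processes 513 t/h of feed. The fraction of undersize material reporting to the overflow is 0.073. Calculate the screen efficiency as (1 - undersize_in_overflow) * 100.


Screen efficiency = (1 - fraction of undersize in overflow) * 100
= (1 - 0.073) * 100
= 0.927 * 100
= 92.7%

92.7%


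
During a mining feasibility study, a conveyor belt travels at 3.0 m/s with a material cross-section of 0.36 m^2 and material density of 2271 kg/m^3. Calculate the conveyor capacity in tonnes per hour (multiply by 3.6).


8829.648 t/h

Volumetric flow = speed * area
= 3.0 * 0.36 = 1.08 m^3/s
Mass flow = volumetric * density
= 1.08 * 2271 = 2452.68 kg/s
Convert to t/h: multiply by 3.6
Capacity = 2452.68 * 3.6
= 8829.648 t/h


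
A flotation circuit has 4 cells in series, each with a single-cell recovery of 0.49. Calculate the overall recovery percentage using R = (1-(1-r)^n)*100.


Complement of single-cell recovery:
1 - r = 1 - 0.49 = 0.51
Raise to power n:
(1 - r)^4 = 0.51^4 = 0.06765201
Overall recovery:
R = (1 - 0.06765201) * 100
= 93.2348%

93.2348%


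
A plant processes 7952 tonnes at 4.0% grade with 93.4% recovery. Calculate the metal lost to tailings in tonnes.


20.9933 tonnes

Total metal in feed:
= 7952 * 4.0 / 100 = 318.08 tonnes
Metal recovered:
= 318.08 * 93.4 / 100 = 297.08672 tonnes
Metal lost to tailings:
= 318.08 - 297.08672
= 20.9933 tonnes


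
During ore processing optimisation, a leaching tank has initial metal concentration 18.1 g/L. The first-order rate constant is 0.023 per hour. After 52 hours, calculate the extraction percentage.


69.7599%

Compute the exponent:
-k * t = -0.023 * 52 = -1.196
Remaining concentration:
C = 18.1 * exp(-1.196)
= 18.1 * 0.3024014015
= 5.473465368 g/L
Extracted = 18.1 - 5.473465368 = 12.62653463 g/L
Extraction % = 12.62653463 / 18.1 * 100
= 69.7599%


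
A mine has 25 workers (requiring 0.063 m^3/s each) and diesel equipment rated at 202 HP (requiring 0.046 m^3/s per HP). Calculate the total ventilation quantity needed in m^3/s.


Airflow for workers:
Q_people = 25 * 0.063 = 1.575 m^3/s
Airflow for diesel equipment:
Q_diesel = 202 * 0.046 = 9.292 m^3/s
Total ventilation:
Q_total = 1.575 + 9.292
= 10.867 m^3/s

10.867 m^3/s


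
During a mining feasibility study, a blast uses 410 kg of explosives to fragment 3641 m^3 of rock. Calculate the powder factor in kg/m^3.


0.1126 kg/m^3

Powder factor = explosive mass / rock volume
= 410 / 3641
= 0.1126 kg/m^3


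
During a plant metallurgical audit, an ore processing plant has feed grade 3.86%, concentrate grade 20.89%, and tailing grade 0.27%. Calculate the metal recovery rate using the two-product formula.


Using the two-product formula:
R = 100 * c * (f - t) / (f * (c - t))
Numerator = 100 * 20.89 * (3.86 - 0.27)
= 100 * 20.89 * 3.59
= 7499.51
Denominator = 3.86 * (20.89 - 0.27)
= 3.86 * 20.62
= 79.5932
R = 7499.51 / 79.5932
= 94.223%

94.223%


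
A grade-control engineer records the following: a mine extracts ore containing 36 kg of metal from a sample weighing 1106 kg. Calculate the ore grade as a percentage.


3.255%

Ore grade = (metal mass / ore mass) * 100
= (36 / 1106) * 100
= 0.03254972875 * 100
= 3.255%


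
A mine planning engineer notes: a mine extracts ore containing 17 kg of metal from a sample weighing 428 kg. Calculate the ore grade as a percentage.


3.972%

Ore grade = (metal mass / ore mass) * 100
= (17 / 428) * 100
= 0.03971962617 * 100
= 3.972%


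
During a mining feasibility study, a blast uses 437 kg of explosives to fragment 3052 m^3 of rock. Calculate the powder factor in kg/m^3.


0.1432 kg/m^3

Powder factor = explosive mass / rock volume
= 437 / 3052
= 0.1432 kg/m^3


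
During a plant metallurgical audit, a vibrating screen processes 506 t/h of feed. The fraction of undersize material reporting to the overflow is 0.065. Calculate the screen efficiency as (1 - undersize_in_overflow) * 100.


Screen efficiency = (1 - fraction of undersize in overflow) * 100
= (1 - 0.065) * 100
= 0.935 * 100
= 93.5%

93.5%


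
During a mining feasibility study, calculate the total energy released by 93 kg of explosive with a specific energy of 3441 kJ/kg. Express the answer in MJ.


320.013 MJ

Energy = mass * specific_energy / 1000
= 93 * 3441 / 1000
= 320013 / 1000
= 320.013 MJ


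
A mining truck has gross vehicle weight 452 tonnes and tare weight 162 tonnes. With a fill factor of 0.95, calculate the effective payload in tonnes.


Maximum payload = gross - tare
= 452 - 162 = 290 tonnes
Effective payload = max payload * fill factor
= 290 * 0.95
= 275.5 tonnes

275.5 tonnes


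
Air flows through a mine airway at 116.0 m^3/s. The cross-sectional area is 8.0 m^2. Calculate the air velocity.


14.5 m/s

Velocity = flow rate / cross-sectional area
= 116.0 / 8.0
= 14.5 m/s


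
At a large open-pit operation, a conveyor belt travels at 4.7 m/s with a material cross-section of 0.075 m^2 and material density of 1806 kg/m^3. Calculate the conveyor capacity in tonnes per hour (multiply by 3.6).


Volumetric flow = speed * area
= 4.7 * 0.075 = 0.3525 m^3/s
Mass flow = volumetric * density
= 0.3525 * 1806 = 636.615 kg/s
Convert to t/h: multiply by 3.6
Capacity = 636.615 * 3.6
= 2291.814 t/h

2291.814 t/h


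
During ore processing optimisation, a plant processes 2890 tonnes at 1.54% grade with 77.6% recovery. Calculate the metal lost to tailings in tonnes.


Total metal in feed:
= 2890 * 1.54 / 100 = 44.506 tonnes
Metal recovered:
= 44.506 * 77.6 / 100 = 34.536656 tonnes
Metal lost to tailings:
= 44.506 - 34.536656
= 9.9693 tonnes

9.9693 tonnes


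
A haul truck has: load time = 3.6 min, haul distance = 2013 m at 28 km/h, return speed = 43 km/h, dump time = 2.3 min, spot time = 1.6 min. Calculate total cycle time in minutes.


Convert haul speed to m/min: 28 * 1000/60 = 466.6666667 m/min
Haul time = 2013 / 466.6666667 = 4.313571429 min
Convert return speed to m/min: 43 * 1000/60 = 716.6666667 m/min
Return time = 2013 / 716.6666667 = 2.808837209 min
Total cycle time:
= 3.6 + 4.313571429 + 2.3 + 2.808837209 + 1.6
= 14.6224 min

14.6224 min


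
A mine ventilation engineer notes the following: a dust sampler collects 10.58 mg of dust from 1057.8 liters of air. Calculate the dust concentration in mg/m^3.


Convert liters to m^3: 1 m^3 = 1000 L
Concentration = mass / volume * 1000
= 10.58 / 1057.8 * 1000
= 0.01000189072 * 1000
= 10.0019 mg/m^3

10.0019 mg/m^3


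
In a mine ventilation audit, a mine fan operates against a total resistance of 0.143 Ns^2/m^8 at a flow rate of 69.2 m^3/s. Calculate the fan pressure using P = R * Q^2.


Compute Q^2:
Q^2 = 69.2^2 = 4788.64
Compute pressure:
P = R * Q^2 = 0.143 * 4788.64
= 684.7755 Pa

684.7755 Pa


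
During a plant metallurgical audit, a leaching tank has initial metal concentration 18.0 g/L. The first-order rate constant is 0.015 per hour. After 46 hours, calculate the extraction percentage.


Compute the exponent:
-k * t = -0.015 * 46 = -0.69
Remaining concentration:
C = 18.0 * exp(-0.69)
= 18.0 * 0.5015760691
= 9.028369243 g/L
Extracted = 18.0 - 9.028369243 = 8.971630757 g/L
Extraction % = 8.971630757 / 18.0 * 100
= 49.8424%

49.8424%


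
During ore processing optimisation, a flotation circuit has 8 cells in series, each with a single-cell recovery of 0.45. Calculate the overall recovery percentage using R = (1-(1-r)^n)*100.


Complement of single-cell recovery:
1 - r = 1 - 0.45 = 0.55
Raise to power n:
(1 - r)^8 = 0.55^8 = 0.008373393789
Overall recovery:
R = (1 - 0.008373393789) * 100
= 99.1627%

99.1627%


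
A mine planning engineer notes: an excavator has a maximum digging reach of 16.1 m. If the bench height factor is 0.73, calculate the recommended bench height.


Bench height = reach * factor
= 16.1 * 0.73
= 11.753 m

11.753 m


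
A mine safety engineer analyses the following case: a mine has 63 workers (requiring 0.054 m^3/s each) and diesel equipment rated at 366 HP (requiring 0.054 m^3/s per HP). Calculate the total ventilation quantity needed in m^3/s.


23.166 m^3/s

Airflow for workers:
Q_people = 63 * 0.054 = 3.402 m^3/s
Airflow for diesel equipment:
Q_diesel = 366 * 0.054 = 19.764 m^3/s
Total ventilation:
Q_total = 3.402 + 19.764
= 23.166 m^3/s


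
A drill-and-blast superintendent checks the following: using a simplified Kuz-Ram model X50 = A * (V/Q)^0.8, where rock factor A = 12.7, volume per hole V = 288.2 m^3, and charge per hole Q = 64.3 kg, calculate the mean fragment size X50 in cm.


Compute V/Q:
V/Q = 288.2 / 64.3 = 4.482115086
Raise to the power 0.8:
(V/Q)^0.8 = 4.482115086^0.8 = 3.3203694
Multiply by A:
X50 = 12.7 * 3.3203694
= 42.1687 cm

42.1687 cm


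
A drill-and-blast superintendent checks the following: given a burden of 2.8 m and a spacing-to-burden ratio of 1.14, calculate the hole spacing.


3.192 m

Spacing = burden * ratio
= 2.8 * 1.14
= 3.192 m


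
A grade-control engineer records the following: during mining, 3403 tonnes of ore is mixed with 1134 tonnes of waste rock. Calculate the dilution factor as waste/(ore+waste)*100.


Total material = ore + waste
= 3403 + 1134 = 4537 tonnes
Dilution = waste / total * 100
= 1134 / 4537 * 100
= 0.2499448975 * 100
= 24.9945%

24.9945%


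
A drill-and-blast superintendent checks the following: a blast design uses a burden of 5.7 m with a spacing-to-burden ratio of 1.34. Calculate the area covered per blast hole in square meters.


First, find the spacing:
Spacing = burden * ratio = 5.7 * 1.34
= 7.638 m
Then, calculate the area:
Area = burden * spacing = 5.7 * 7.638
= 43.5366 m^2

43.5366 m^2


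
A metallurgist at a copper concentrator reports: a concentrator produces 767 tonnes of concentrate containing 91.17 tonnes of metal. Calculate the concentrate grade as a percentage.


Grade = (metal in concentrate / concentrate mass) * 100
= (91.17 / 767) * 100
= 0.1188657106 * 100
= 11.8866%

11.8866%


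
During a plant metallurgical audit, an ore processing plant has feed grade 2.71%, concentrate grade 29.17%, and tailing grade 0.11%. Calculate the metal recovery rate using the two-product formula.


96.3041%

Using the two-product formula:
R = 100 * c * (f - t) / (f * (c - t))
Numerator = 100 * 29.17 * (2.71 - 0.11)
= 100 * 29.17 * 2.6
= 7584.2
Denominator = 2.71 * (29.17 - 0.11)
= 2.71 * 29.06
= 78.7526
R = 7584.2 / 78.7526
= 96.3041%


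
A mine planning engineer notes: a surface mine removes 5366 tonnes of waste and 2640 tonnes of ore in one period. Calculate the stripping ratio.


2.0326

Stripping ratio = waste tonnage / ore tonnage
= 5366 / 2640
= 2.0326


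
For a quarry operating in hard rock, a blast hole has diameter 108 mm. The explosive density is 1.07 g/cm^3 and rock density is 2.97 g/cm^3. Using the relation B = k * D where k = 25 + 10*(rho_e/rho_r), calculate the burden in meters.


3.0891 m

First, compute k:
rho_e / rho_r = 1.07 / 2.97 = 0.3602693603
k = 25 + 10 * 0.3602693603 = 28.6026936
Then, compute burden:
B = k * D / 1000 = 28.6026936 * 108 / 1000
= 3089.090909 / 1000
= 3.0891 m


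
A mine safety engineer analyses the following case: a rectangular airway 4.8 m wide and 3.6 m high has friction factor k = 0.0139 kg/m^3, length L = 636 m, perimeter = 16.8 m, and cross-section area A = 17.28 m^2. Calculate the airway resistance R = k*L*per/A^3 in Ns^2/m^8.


0.0288 Ns^2/m^8

Compute the numerator:
k * L * per = 0.0139 * 636 * 16.8
= 148.51872
Compute the denominator:
A^3 = 17.28^3 = 5159.780352
Resistance:
R = 148.51872 / 5159.780352
= 0.0288 Ns^2/m^8


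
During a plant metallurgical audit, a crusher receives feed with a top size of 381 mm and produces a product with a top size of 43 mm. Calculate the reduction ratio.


Reduction ratio = feed size / product size
= 381 / 43
= 8.8605

8.8605


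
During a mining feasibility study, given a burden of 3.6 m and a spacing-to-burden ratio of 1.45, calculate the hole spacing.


5.22 m

Spacing = burden * ratio
= 3.6 * 1.45
= 5.22 m


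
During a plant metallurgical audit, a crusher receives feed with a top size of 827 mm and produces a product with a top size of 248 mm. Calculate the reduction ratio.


3.3347

Reduction ratio = feed size / product size
= 827 / 248
= 3.3347


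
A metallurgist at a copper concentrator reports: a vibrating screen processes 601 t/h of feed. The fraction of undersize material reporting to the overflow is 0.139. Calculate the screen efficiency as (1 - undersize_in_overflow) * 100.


86.1%

Screen efficiency = (1 - fraction of undersize in overflow) * 100
= (1 - 0.139) * 100
= 0.861 * 100
= 86.1%


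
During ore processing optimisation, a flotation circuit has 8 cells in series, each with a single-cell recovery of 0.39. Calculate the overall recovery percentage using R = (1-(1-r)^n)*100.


Complement of single-cell recovery:
1 - r = 1 - 0.39 = 0.61
Raise to power n:
(1 - r)^8 = 0.61^8 = 0.0191707313
Overall recovery:
R = (1 - 0.0191707313) * 100
= 98.0829%

98.0829%


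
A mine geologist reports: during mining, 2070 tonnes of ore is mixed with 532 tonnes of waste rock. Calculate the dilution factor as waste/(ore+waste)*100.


Total material = ore + waste
= 2070 + 532 = 2602 tonnes
Dilution = waste / total * 100
= 532 / 2602 * 100
= 0.2044581091 * 100
= 20.4458%

20.4458%


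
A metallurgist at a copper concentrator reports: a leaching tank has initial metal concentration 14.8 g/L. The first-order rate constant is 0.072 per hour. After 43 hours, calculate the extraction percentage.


95.477%

Compute the exponent:
-k * t = -0.072 * 43 = -3.096
Remaining concentration:
C = 14.8 * exp(-3.096)
= 14.8 * 0.04522976008
= 0.6694004492 g/L
Extracted = 14.8 - 0.6694004492 = 14.13059955 g/L
Extraction % = 14.13059955 / 14.8 * 100
= 95.477%


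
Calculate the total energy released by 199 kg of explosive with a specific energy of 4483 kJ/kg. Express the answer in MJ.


892.117 MJ

Energy = mass * specific_energy / 1000
= 199 * 4483 / 1000
= 892117 / 1000
= 892.117 MJ


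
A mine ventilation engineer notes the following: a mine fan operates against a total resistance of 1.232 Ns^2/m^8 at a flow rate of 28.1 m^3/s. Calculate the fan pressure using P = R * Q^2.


972.7995 Pa

Compute Q^2:
Q^2 = 28.1^2 = 789.61
Compute pressure:
P = R * Q^2 = 1.232 * 789.61
= 972.7995 Pa


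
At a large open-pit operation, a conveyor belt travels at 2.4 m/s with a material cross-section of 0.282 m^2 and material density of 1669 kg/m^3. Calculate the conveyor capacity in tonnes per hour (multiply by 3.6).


4066.4851 t/h

Volumetric flow = speed * area
= 2.4 * 0.282 = 0.6768 m^3/s
Mass flow = volumetric * density
= 0.6768 * 1669 = 1129.5792 kg/s
Convert to t/h: multiply by 3.6
Capacity = 1129.5792 * 3.6
= 4066.4851 t/h


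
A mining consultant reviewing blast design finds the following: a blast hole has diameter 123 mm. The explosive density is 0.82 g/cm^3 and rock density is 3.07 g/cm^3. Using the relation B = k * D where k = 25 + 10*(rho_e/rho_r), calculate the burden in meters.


First, compute k:
rho_e / rho_r = 0.82 / 3.07 = 0.2671009772
k = 25 + 10 * 0.2671009772 = 27.67100977
Then, compute burden:
B = k * D / 1000 = 27.67100977 * 123 / 1000
= 3403.534202 / 1000
= 3.4035 m

3.4035 m


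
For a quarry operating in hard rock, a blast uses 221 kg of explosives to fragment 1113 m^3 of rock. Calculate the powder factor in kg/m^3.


Powder factor = explosive mass / rock volume
= 221 / 1113
= 0.1986 kg/m^3

0.1986 kg/m^3


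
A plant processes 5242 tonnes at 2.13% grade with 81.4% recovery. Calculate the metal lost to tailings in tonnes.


20.7678 tonnes

Total metal in feed:
= 5242 * 2.13 / 100 = 111.6546 tonnes
Metal recovered:
= 111.6546 * 81.4 / 100 = 90.8868444 tonnes
Metal lost to tailings:
= 111.6546 - 90.8868444
= 20.7678 tonnes


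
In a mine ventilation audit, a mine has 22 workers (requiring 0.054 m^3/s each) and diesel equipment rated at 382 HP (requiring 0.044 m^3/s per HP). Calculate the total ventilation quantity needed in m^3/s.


Airflow for workers:
Q_people = 22 * 0.054 = 1.188 m^3/s
Airflow for diesel equipment:
Q_diesel = 382 * 0.044 = 16.808 m^3/s
Total ventilation:
Q_total = 1.188 + 16.808
= 17.996 m^3/s

17.996 m^3/s


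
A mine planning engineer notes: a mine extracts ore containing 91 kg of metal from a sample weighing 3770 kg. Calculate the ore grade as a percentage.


2.4138%

Ore grade = (metal mass / ore mass) * 100
= (91 / 3770) * 100
= 0.02413793103 * 100
= 2.4138%


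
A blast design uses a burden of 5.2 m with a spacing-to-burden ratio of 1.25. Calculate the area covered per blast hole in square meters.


33.8 m^2

First, find the spacing:
Spacing = burden * ratio = 5.2 * 1.25
= 6.5 m
Then, calculate the area:
Area = burden * spacing = 5.2 * 6.5
= 33.8 m^2


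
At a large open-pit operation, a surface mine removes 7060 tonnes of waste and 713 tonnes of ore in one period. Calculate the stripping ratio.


Stripping ratio = waste tonnage / ore tonnage
= 7060 / 713
= 9.9018

9.9018


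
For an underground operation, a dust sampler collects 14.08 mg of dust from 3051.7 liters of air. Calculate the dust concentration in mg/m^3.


Convert liters to m^3: 1 m^3 = 1000 L
Concentration = mass / volume * 1000
= 14.08 / 3051.7 * 1000
= 0.004613821804 * 1000
= 4.6138 mg/m^3

4.6138 mg/m^3


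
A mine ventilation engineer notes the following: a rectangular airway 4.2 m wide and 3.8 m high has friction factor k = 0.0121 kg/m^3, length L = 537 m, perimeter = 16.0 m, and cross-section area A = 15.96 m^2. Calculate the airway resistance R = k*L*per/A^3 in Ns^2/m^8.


Compute the numerator:
k * L * per = 0.0121 * 537 * 16.0
= 103.9632
Compute the denominator:
A^3 = 15.96^3 = 4065.356736
Resistance:
R = 103.9632 / 4065.356736
= 0.0256 Ns^2/m^8

0.0256 Ns^2/m^8


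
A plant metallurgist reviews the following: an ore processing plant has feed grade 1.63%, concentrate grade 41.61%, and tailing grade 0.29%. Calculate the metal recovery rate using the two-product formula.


82.7856%

Using the two-product formula:
R = 100 * c * (f - t) / (f * (c - t))
Numerator = 100 * 41.61 * (1.63 - 0.29)
= 100 * 41.61 * 1.34
= 5575.74
Denominator = 1.63 * (41.61 - 0.29)
= 1.63 * 41.32
= 67.3516
R = 5575.74 / 67.3516
= 82.7856%


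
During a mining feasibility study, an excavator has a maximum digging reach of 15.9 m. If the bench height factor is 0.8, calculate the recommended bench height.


Bench height = reach * factor
= 15.9 * 0.8
= 12.72 m

12.72 m


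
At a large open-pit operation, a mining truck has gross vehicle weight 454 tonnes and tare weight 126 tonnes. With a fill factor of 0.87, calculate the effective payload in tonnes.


Maximum payload = gross - tare
= 454 - 126 = 328 tonnes
Effective payload = max payload * fill factor
= 328 * 0.87
= 285.36 tonnes

285.36 tonnes


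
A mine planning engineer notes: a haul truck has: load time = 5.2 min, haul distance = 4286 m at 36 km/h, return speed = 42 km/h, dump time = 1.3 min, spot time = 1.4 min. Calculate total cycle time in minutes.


Convert haul speed to m/min: 36 * 1000/60 = 600 m/min
Haul time = 4286 / 600 = 7.143333333 min
Convert return speed to m/min: 42 * 1000/60 = 700 m/min
Return time = 4286 / 700 = 6.122857143 min
Total cycle time:
= 5.2 + 7.143333333 + 1.3 + 6.122857143 + 1.4
= 21.1662 min

21.1662 min


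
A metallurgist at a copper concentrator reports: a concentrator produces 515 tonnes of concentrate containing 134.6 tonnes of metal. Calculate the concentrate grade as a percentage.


Grade = (metal in concentrate / concentrate mass) * 100
= (134.6 / 515) * 100
= 0.2613592233 * 100
= 26.1359%

26.1359%


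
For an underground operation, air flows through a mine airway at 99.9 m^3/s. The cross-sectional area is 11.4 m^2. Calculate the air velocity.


Velocity = flow rate / cross-sectional area
= 99.9 / 11.4
= 8.7632 m/s

8.7632 m/s


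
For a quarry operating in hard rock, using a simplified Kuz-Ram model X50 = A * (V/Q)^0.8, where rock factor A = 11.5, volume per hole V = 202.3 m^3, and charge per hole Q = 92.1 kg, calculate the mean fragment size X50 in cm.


Compute V/Q:
V/Q = 202.3 / 92.1 = 2.196525516
Raise to the power 0.8:
(V/Q)^0.8 = 2.196525516^0.8 = 1.876674712
Multiply by A:
X50 = 11.5 * 1.876674712
= 21.5818 cm

21.5818 cm


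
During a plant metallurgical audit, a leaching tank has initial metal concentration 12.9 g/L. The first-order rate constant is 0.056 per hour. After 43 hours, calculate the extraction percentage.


Compute the exponent:
-k * t = -0.056 * 43 = -2.408
Remaining concentration:
C = 12.9 * exp(-2.408)
= 12.9 * 0.08999510491
= 1.160936853 g/L
Extracted = 12.9 - 1.160936853 = 11.73906315 g/L
Extraction % = 11.73906315 / 12.9 * 100
= 91.0005%

91.0005%


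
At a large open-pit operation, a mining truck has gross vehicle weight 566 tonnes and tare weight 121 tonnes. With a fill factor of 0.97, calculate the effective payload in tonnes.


431.65 tonnes

Maximum payload = gross - tare
= 566 - 121 = 445 tonnes
Effective payload = max payload * fill factor
= 445 * 0.97
= 431.65 tonnes


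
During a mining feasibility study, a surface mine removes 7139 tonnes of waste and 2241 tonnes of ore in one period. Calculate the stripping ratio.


Stripping ratio = waste tonnage / ore tonnage
= 7139 / 2241
= 3.1856

3.1856


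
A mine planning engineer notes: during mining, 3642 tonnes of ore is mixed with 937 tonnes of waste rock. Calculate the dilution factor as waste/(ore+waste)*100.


Total material = ore + waste
= 3642 + 937 = 4579 tonnes
Dilution = waste / total * 100
= 937 / 4579 * 100
= 0.2046298318 * 100
= 20.463%

20.463%


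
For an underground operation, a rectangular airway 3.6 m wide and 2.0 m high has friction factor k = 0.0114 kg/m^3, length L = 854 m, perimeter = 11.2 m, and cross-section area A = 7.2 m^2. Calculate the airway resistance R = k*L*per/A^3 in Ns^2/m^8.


Compute the numerator:
k * L * per = 0.0114 * 854 * 11.2
= 109.03872
Compute the denominator:
A^3 = 7.2^3 = 373.248
Resistance:
R = 109.03872 / 373.248
= 0.2921 Ns^2/m^8

0.2921 Ns^2/m^8


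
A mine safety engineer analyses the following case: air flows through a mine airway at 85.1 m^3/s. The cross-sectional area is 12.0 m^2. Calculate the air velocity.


7.0917 m/s

Velocity = flow rate / cross-sectional area
= 85.1 / 12.0
= 7.0917 m/s


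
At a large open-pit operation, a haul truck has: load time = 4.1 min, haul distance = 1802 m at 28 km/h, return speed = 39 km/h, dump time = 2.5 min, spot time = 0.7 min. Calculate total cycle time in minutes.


Convert haul speed to m/min: 28 * 1000/60 = 466.6666667 m/min
Haul time = 1802 / 466.6666667 = 3.861428571 min
Convert return speed to m/min: 39 * 1000/60 = 650 m/min
Return time = 1802 / 650 = 2.772307692 min
Total cycle time:
= 4.1 + 3.861428571 + 2.5 + 2.772307692 + 0.7
= 13.9337 min

13.9337 min


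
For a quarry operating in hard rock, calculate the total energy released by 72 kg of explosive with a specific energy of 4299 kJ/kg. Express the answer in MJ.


309.528 MJ

Energy = mass * specific_energy / 1000
= 72 * 4299 / 1000
= 309528 / 1000
= 309.528 MJ


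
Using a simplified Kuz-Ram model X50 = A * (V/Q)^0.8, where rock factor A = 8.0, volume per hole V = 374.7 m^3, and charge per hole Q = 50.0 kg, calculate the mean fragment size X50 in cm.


40.0738 cm

Compute V/Q:
V/Q = 374.7 / 50.0 = 7.494
Raise to the power 0.8:
(V/Q)^0.8 = 7.494^0.8 = 5.009229748
Multiply by A:
X50 = 8.0 * 5.009229748
= 40.0738 cm


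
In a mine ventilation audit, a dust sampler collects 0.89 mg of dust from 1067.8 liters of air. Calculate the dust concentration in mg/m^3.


Convert liters to m^3: 1 m^3 = 1000 L
Concentration = mass / volume * 1000
= 0.89 / 1067.8 * 1000
= 0.0008334894175 * 1000
= 0.8335 mg/m^3

0.8335 mg/m^3


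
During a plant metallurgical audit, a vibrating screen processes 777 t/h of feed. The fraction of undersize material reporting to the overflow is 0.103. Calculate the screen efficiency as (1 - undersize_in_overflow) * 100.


89.7%

Screen efficiency = (1 - fraction of undersize in overflow) * 100
= (1 - 0.103) * 100
= 0.897 * 100
= 89.7%


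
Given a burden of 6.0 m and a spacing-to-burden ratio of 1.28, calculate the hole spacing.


7.68 m

Spacing = burden * ratio
= 6.0 * 1.28
= 7.68 m


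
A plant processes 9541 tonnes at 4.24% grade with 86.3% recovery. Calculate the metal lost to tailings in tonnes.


Total metal in feed:
= 9541 * 4.24 / 100 = 404.5384 tonnes
Metal recovered:
= 404.5384 * 86.3 / 100 = 349.1166392 tonnes
Metal lost to tailings:
= 404.5384 - 349.1166392
= 55.4218 tonnes

55.4218 tonnes


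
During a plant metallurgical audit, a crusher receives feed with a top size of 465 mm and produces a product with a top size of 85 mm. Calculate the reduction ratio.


5.4706

Reduction ratio = feed size / product size
= 465 / 85
= 5.4706


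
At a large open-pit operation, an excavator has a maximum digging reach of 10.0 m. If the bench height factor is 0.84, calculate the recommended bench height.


Bench height = reach * factor
= 10.0 * 0.84
= 8.4 m

8.4 m


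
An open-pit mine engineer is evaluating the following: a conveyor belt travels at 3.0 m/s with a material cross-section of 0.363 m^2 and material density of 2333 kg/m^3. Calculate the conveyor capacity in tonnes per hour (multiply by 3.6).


Volumetric flow = speed * area
= 3.0 * 0.363 = 1.089 m^3/s
Mass flow = volumetric * density
= 1.089 * 2333 = 2540.637 kg/s
Convert to t/h: multiply by 3.6
Capacity = 2540.637 * 3.6
= 9146.2932 t/h

9146.2932 t/h


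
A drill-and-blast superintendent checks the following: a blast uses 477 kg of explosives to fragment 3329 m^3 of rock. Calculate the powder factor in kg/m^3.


Powder factor = explosive mass / rock volume
= 477 / 3329
= 0.1433 kg/m^3

0.1433 kg/m^3


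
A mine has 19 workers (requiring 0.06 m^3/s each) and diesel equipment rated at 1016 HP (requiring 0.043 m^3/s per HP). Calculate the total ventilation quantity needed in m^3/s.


44.828 m^3/s

Airflow for workers:
Q_people = 19 * 0.06 = 1.14 m^3/s
Airflow for diesel equipment:
Q_diesel = 1016 * 0.043 = 43.688 m^3/s
Total ventilation:
Q_total = 1.14 + 43.688
= 44.828 m^3/s


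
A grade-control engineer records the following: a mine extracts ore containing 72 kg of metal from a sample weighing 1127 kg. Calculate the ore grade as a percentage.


6.3886%

Ore grade = (metal mass / ore mass) * 100
= (72 / 1127) * 100
= 0.06388642413 * 100
= 6.3886%


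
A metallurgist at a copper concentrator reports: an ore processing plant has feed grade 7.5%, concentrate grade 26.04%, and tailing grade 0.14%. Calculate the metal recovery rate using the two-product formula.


98.6638%

Using the two-product formula:
R = 100 * c * (f - t) / (f * (c - t))
Numerator = 100 * 26.04 * (7.5 - 0.14)
= 100 * 26.04 * 7.36
= 19165.44
Denominator = 7.5 * (26.04 - 0.14)
= 7.5 * 25.9
= 194.25
R = 19165.44 / 194.25
= 98.6638%


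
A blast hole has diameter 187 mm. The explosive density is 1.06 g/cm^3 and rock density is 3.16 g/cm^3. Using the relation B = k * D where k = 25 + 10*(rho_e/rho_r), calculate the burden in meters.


First, compute k:
rho_e / rho_r = 1.06 / 3.16 = 0.335443038
k = 25 + 10 * 0.335443038 = 28.35443038
Then, compute burden:
B = k * D / 1000 = 28.35443038 * 187 / 1000
= 5302.278481 / 1000
= 5.3023 m

5.3023 m


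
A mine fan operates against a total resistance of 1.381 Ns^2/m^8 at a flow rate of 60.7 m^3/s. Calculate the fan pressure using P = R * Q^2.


Compute Q^2:
Q^2 = 60.7^2 = 3684.49
Compute pressure:
P = R * Q^2 = 1.381 * 3684.49
= 5088.2807 Pa

5088.2807 Pa


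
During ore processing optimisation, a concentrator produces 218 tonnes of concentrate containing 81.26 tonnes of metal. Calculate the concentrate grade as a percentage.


Grade = (metal in concentrate / concentrate mass) * 100
= (81.26 / 218) * 100
= 0.3727522936 * 100
= 37.2752%

37.2752%


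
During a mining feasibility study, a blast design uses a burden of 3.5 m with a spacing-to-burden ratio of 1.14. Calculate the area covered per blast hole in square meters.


13.965 m^2

First, find the spacing:
Spacing = burden * ratio = 3.5 * 1.14
= 3.99 m
Then, calculate the area:
Area = burden * spacing = 3.5 * 3.99
= 13.965 m^2


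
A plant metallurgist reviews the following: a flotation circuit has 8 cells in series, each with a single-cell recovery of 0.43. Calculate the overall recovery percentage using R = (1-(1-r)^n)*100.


Complement of single-cell recovery:
1 - r = 1 - 0.43 = 0.57
Raise to power n:
(1 - r)^8 = 0.57^8 = 0.01114291571
Overall recovery:
R = (1 - 0.01114291571) * 100
= 98.8857%

98.8857%


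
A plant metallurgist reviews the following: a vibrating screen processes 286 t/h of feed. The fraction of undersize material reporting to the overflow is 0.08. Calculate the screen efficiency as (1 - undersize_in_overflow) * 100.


Screen efficiency = (1 - fraction of undersize in overflow) * 100
= (1 - 0.08) * 100
= 0.92 * 100
= 92.0%

92.0%


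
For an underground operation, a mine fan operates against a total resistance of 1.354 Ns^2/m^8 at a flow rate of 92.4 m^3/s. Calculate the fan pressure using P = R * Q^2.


Compute Q^2:
Q^2 = 92.4^2 = 8537.76
Compute pressure:
P = R * Q^2 = 1.354 * 8537.76
= 11560.127 Pa

11560.127 Pa


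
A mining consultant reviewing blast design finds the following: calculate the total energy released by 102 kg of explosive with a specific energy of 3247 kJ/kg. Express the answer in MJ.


Energy = mass * specific_energy / 1000
= 102 * 3247 / 1000
= 331194 / 1000
= 331.194 MJ

331.194 MJ


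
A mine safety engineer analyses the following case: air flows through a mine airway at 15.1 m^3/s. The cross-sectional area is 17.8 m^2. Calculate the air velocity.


Velocity = flow rate / cross-sectional area
= 15.1 / 17.8
= 0.8483 m/s

0.8483 m/s


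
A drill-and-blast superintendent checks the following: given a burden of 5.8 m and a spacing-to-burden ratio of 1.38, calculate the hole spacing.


Spacing = burden * ratio
= 5.8 * 1.38
= 8.004 m

8.004 m


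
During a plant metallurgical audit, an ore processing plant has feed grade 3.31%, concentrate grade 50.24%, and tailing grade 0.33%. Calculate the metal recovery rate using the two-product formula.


Using the two-product formula:
R = 100 * c * (f - t) / (f * (c - t))
Numerator = 100 * 50.24 * (3.31 - 0.33)
= 100 * 50.24 * 2.98
= 14971.52
Denominator = 3.31 * (50.24 - 0.33)
= 3.31 * 49.91
= 165.2021
R = 14971.52 / 165.2021
= 90.6255%

90.6255%


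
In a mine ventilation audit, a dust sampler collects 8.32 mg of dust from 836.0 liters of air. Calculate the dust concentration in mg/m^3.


Convert liters to m^3: 1 m^3 = 1000 L
Concentration = mass / volume * 1000
= 8.32 / 836.0 * 1000
= 0.00995215311 * 1000
= 9.9522 mg/m^3

9.9522 mg/m^3


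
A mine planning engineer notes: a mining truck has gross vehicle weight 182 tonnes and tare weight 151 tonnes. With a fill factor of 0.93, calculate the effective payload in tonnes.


28.83 tonnes

Maximum payload = gross - tare
= 182 - 151 = 31 tonnes
Effective payload = max payload * fill factor
= 31 * 0.93
= 28.83 tonnes


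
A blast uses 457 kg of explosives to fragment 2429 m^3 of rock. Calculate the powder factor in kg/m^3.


Powder factor = explosive mass / rock volume
= 457 / 2429
= 0.1881 kg/m^3

0.1881 kg/m^3


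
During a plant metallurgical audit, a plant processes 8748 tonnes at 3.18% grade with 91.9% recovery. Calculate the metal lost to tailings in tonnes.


Total metal in feed:
= 8748 * 3.18 / 100 = 278.1864 tonnes
Metal recovered:
= 278.1864 * 91.9 / 100 = 255.6533016 tonnes
Metal lost to tailings:
= 278.1864 - 255.6533016
= 22.5331 tonnes

22.5331 tonnes


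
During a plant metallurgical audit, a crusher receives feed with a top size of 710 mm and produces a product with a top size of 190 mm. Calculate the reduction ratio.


3.7368

Reduction ratio = feed size / product size
= 710 / 190
= 3.7368


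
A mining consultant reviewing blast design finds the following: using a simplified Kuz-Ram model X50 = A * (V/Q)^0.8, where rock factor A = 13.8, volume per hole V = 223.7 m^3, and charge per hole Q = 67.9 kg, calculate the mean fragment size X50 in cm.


Compute V/Q:
V/Q = 223.7 / 67.9 = 3.29455081
Raise to the power 0.8:
(V/Q)^0.8 = 3.29455081^0.8 = 2.595595233
Multiply by A:
X50 = 13.8 * 2.595595233
= 35.8192 cm

35.8192 cm


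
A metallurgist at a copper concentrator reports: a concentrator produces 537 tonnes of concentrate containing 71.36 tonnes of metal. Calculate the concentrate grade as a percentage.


13.2886%

Grade = (metal in concentrate / concentrate mass) * 100
= (71.36 / 537) * 100
= 0.132886406 * 100
= 13.2886%
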